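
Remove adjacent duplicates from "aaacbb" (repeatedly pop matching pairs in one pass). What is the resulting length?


Input: aaacbb
Stack-based adjacent duplicate removal:
  Read 'a': push. Stack: a
  Read 'a': matches stack top 'a' => pop. Stack: (empty)
  Read 'a': push. Stack: a
  Read 'c': push. Stack: ac
  Read 'b': push. Stack: acb
  Read 'b': matches stack top 'b' => pop. Stack: ac
Final stack: "ac" (length 2)

2


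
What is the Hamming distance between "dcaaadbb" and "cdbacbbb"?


Comparing "dcaaadbb" and "cdbacbbb" position by position:
  Position 0: 'd' vs 'c' => differ
  Position 1: 'c' vs 'd' => differ
  Position 2: 'a' vs 'b' => differ
  Position 3: 'a' vs 'a' => same
  Position 4: 'a' vs 'c' => differ
  Position 5: 'd' vs 'b' => differ
  Position 6: 'b' vs 'b' => same
  Position 7: 'b' vs 'b' => same
Total differences (Hamming distance): 5

5


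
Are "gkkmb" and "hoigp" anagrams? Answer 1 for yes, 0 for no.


Strings: "gkkmb", "hoigp"
Sorted first:  bgkkm
Sorted second: ghiop
Differ at position 0: 'b' vs 'g' => not anagrams

0


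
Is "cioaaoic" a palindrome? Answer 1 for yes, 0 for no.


Input: cioaaoic
Reversed: cioaaoic
  Compare pos 0 ('c') with pos 7 ('c'): match
  Compare pos 1 ('i') with pos 6 ('i'): match
  Compare pos 2 ('o') with pos 5 ('o'): match
  Compare pos 3 ('a') with pos 4 ('a'): match
Result: palindrome

1


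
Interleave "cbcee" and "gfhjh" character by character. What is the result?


Interleaving "cbcee" and "gfhjh":
  Position 0: 'c' from first, 'g' from second => "cg"
  Position 1: 'b' from first, 'f' from second => "bf"
  Position 2: 'c' from first, 'h' from second => "ch"
  Position 3: 'e' from first, 'j' from second => "ej"
  Position 4: 'e' from first, 'h' from second => "eh"
Result: cgbfchejeh

cgbfchejeh


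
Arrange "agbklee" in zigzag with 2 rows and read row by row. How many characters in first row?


Zigzag "agbklee" into 2 rows:
Placing characters:
  'a' => row 0
  'g' => row 1
  'b' => row 0
  'k' => row 1
  'l' => row 0
  'e' => row 1
  'e' => row 0
Rows:
  Row 0: "able"
  Row 1: "gke"
First row length: 4

4


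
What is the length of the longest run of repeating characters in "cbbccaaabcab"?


Input: "cbbccaaabcab"
Scanning for longest run:
  Position 1 ('b'): new char, reset run to 1
  Position 2 ('b'): continues run of 'b', length=2
  Position 3 ('c'): new char, reset run to 1
  Position 4 ('c'): continues run of 'c', length=2
  Position 5 ('a'): new char, reset run to 1
  Position 6 ('a'): continues run of 'a', length=2
  Position 7 ('a'): continues run of 'a', length=3
  Position 8 ('b'): new char, reset run to 1
  Position 9 ('c'): new char, reset run to 1
  Position 10 ('a'): new char, reset run to 1
  Position 11 ('b'): new char, reset run to 1
Longest run: 'a' with length 3

3


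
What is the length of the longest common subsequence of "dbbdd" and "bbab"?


LCS of "dbbdd" and "bbab"
DP table:
           b    b    a    b
      0    0    0    0    0
  d   0    0    0    0    0
  b   0    1    1    1    1
  b   0    1    2    2    2
  d   0    1    2    2    2
  d   0    1    2    2    2
LCS length = dp[5][4] = 2

2


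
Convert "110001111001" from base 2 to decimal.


Input: "110001111001" in base 2
Positional expansion:
  Digit '1' (value 1) x 2^11 = 2048
  Digit '1' (value 1) x 2^10 = 1024
  Digit '0' (value 0) x 2^9 = 0
  Digit '0' (value 0) x 2^8 = 0
  Digit '0' (value 0) x 2^7 = 0
  Digit '1' (value 1) x 2^6 = 64
  Digit '1' (value 1) x 2^5 = 32
  Digit '1' (value 1) x 2^4 = 16
  Digit '1' (value 1) x 2^3 = 8
  Digit '0' (value 0) x 2^2 = 0
  Digit '0' (value 0) x 2^1 = 0
  Digit '1' (value 1) x 2^0 = 1
Sum = 3193

3193


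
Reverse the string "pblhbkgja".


Input: pblhbkgja
Reading characters right to left:
  Position 8: 'a'
  Position 7: 'j'
  Position 6: 'g'
  Position 5: 'k'
  Position 4: 'b'
  Position 3: 'h'
  Position 2: 'l'
  Position 1: 'b'
  Position 0: 'p'
Reversed: ajgkbhlbp

ajgkbhlbp


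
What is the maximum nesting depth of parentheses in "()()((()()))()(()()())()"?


Input: "()()((()()))()(()()())()"
Tracking depth:
  Position 0 '(': depth becomes 1
  Position 1 ')': depth becomes 0
  Position 2 '(': depth becomes 1
  Position 3 ')': depth becomes 0
  Position 4 '(': depth becomes 1
  Position 5 '(': depth becomes 2
  Position 6 '(': depth becomes 3
  Position 7 ')': depth becomes 2
  Position 8 '(': depth becomes 3
  Position 9 ')': depth becomes 2
  Position 10 ')': depth becomes 1
  Position 11 ')': depth becomes 0
  Position 12 '(': depth becomes 1
  Position 13 ')': depth becomes 0
  Position 14 '(': depth becomes 1
  Position 15 '(': depth becomes 2
  Position 16 ')': depth becomes 1
  Position 17 '(': depth becomes 2
  Position 18 ')': depth becomes 1
  Position 19 '(': depth becomes 2
  Position 20 ')': depth becomes 1
  Position 21 ')': depth becomes 0
  Position 22 '(': depth becomes 1
  Position 23 ')': depth becomes 0
Maximum depth reached: 3

3


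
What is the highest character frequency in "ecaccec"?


Input: ecaccec
Character counts:
  'a': 1
  'c': 4
  'e': 2
Maximum frequency: 4

4


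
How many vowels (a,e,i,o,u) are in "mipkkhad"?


Input: mipkkhad
Checking each character:
  'm' at position 0: consonant
  'i' at position 1: vowel (running total: 1)
  'p' at position 2: consonant
  'k' at position 3: consonant
  'k' at position 4: consonant
  'h' at position 5: consonant
  'a' at position 6: vowel (running total: 2)
  'd' at position 7: consonant
Total vowels: 2

2


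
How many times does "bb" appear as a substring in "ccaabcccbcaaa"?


Searching for "bb" in "ccaabcccbcaaa"
Scanning each position:
  Position 0: "cc" => no
  Position 1: "ca" => no
  Position 2: "aa" => no
  Position 3: "ab" => no
  Position 4: "bc" => no
  Position 5: "cc" => no
  Position 6: "cc" => no
  Position 7: "cb" => no
  Position 8: "bc" => no
  Position 9: "ca" => no
  Position 10: "aa" => no
  Position 11: "aa" => no
Total occurrences: 0

0


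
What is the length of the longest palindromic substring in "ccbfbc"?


Input: "ccbfbc"
Checking substrings for palindromes:
  [1:6] "cbfbc" (len 5) => palindrome
  [2:5] "bfb" (len 3) => palindrome
  [0:2] "cc" (len 2) => palindrome
Longest palindromic substring: "cbfbc" with length 5

5


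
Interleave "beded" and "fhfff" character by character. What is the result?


Interleaving "beded" and "fhfff":
  Position 0: 'b' from first, 'f' from second => "bf"
  Position 1: 'e' from first, 'h' from second => "eh"
  Position 2: 'd' from first, 'f' from second => "df"
  Position 3: 'e' from first, 'f' from second => "ef"
  Position 4: 'd' from first, 'f' from second => "df"
Result: bfehdfefdf

bfehdfefdf


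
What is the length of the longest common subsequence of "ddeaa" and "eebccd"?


LCS of "ddeaa" and "eebccd"
DP table:
           e    e    b    c    c    d
      0    0    0    0    0    0    0
  d   0    0    0    0    0    0    1
  d   0    0    0    0    0    0    1
  e   0    1    1    1    1    1    1
  a   0    1    1    1    1    1    1
  a   0    1    1    1    1    1    1
LCS length = dp[5][6] = 1

1


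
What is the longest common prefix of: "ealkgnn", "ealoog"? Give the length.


Words: ealkgnn, ealoog
  Position 0: all 'e' => match
  Position 1: all 'a' => match
  Position 2: all 'l' => match
  Position 3: ('k', 'o') => mismatch, stop
LCP = "eal" (length 3)

3


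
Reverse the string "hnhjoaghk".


Input: hnhjoaghk
Reading characters right to left:
  Position 8: 'k'
  Position 7: 'h'
  Position 6: 'g'
  Position 5: 'a'
  Position 4: 'o'
  Position 3: 'j'
  Position 2: 'h'
  Position 1: 'n'
  Position 0: 'h'
Reversed: khgaojhnh

khgaojhnh


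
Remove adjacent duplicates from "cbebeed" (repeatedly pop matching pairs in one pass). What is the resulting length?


Input: cbebeed
Stack-based adjacent duplicate removal:
  Read 'c': push. Stack: c
  Read 'b': push. Stack: cb
  Read 'e': push. Stack: cbe
  Read 'b': push. Stack: cbeb
  Read 'e': push. Stack: cbebe
  Read 'e': matches stack top 'e' => pop. Stack: cbeb
  Read 'd': push. Stack: cbebd
Final stack: "cbebd" (length 5)

5


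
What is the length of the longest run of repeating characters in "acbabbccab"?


Input: "acbabbccab"
Scanning for longest run:
  Position 1 ('c'): new char, reset run to 1
  Position 2 ('b'): new char, reset run to 1
  Position 3 ('a'): new char, reset run to 1
  Position 4 ('b'): new char, reset run to 1
  Position 5 ('b'): continues run of 'b', length=2
  Position 6 ('c'): new char, reset run to 1
  Position 7 ('c'): continues run of 'c', length=2
  Position 8 ('a'): new char, reset run to 1
  Position 9 ('b'): new char, reset run to 1
Longest run: 'b' with length 2

2


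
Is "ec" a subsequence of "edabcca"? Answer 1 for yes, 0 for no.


Check if "ec" is a subsequence of "edabcca"
Greedy scan:
  Position 0 ('e'): matches sub[0] = 'e'
  Position 1 ('d'): no match needed
  Position 2 ('a'): no match needed
  Position 3 ('b'): no match needed
  Position 4 ('c'): matches sub[1] = 'c'
  Position 5 ('c'): no match needed
  Position 6 ('a'): no match needed
All 2 characters matched => is a subsequence

1


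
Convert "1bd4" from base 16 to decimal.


Input: "1bd4" in base 16
Positional expansion:
  Digit '1' (value 1) x 16^3 = 4096
  Digit 'b' (value 11) x 16^2 = 2816
  Digit 'd' (value 13) x 16^1 = 208
  Digit '4' (value 4) x 16^0 = 4
Sum = 7124

7124


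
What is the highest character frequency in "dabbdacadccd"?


Input: dabbdacadccd
Character counts:
  'a': 3
  'b': 2
  'c': 3
  'd': 4
Maximum frequency: 4

4


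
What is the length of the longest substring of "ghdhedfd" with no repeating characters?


Input: "ghdhedfd"
Sliding window (track last position of each char):
  Position 0 ('g'): window [0,0] length 1 -- new best
  Position 1 ('h'): window [0,1] length 2 -- new best
  Position 2 ('d'): window [0,2] length 3 -- new best
  Position 3 ('h'): repeat (last at 1), move window start to 2
  Position 3 ('h'): window [2,3] length 2
  Position 4 ('e'): window [2,4] length 3
  Position 5 ('d'): repeat (last at 2), move window start to 3
  Position 5 ('d'): window [3,5] length 3
  Position 6 ('f'): window [3,6] length 4 -- new best
  Position 7 ('d'): repeat (last at 5), move window start to 6
  Position 7 ('d'): window [6,7] length 2
Longest substring with no repeats: "hedf" with length 4

4


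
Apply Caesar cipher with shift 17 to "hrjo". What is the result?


Caesar cipher: shift "hrjo" by 17
  'h' (pos 7) + 17 = pos 24 = 'y'
  'r' (pos 17) + 17 = pos 8 = 'i'
  'j' (pos 9) + 17 = pos 0 = 'a'
  'o' (pos 14) + 17 = pos 5 = 'f'
Result: yiaf

yiaf


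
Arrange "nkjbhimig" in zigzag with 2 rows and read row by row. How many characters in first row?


Zigzag "nkjbhimig" into 2 rows:
Placing characters:
  'n' => row 0
  'k' => row 1
  'j' => row 0
  'b' => row 1
  'h' => row 0
  'i' => row 1
  'm' => row 0
  'i' => row 1
  'g' => row 0
Rows:
  Row 0: "njhmg"
  Row 1: "kbii"
First row length: 5

5


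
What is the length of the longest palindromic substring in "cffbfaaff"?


Input: "cffbfaaff"
Checking substrings for palindromes:
  [4:8] "faaf" (len 4) => palindrome
  [2:5] "fbf" (len 3) => palindrome
  [1:3] "ff" (len 2) => palindrome
  [5:7] "aa" (len 2) => palindrome
  [7:9] "ff" (len 2) => palindrome
Longest palindromic substring: "faaf" with length 4

4


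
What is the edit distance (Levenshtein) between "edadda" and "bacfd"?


Computing edit distance: "edadda" -> "bacfd"
DP table:
           b    a    c    f    d
      0    1    2    3    4    5
  e   1    1    2    3    4    5
  d   2    2    2    3    4    4
  a   3    3    2    3    4    5
  d   4    4    3    3    4    4
  d   5    5    4    4    4    4
  a   6    6    5    5    5    5
Edit distance = dp[6][5] = 5

5


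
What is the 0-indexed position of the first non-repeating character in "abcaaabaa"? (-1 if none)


Input: abcaaabaa
Character frequencies:
  'a': 6
  'b': 2
  'c': 1
Scanning left to right for freq == 1:
  Position 0 ('a'): freq=6, skip
  Position 1 ('b'): freq=2, skip
  Position 2 ('c'): unique! => answer = 2

2


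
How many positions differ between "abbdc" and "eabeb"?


Comparing "abbdc" and "eabeb" position by position:
  Position 0: 'a' vs 'e' => DIFFER
  Position 1: 'b' vs 'a' => DIFFER
  Position 2: 'b' vs 'b' => same
  Position 3: 'd' vs 'e' => DIFFER
  Position 4: 'c' vs 'b' => DIFFER
Positions that differ: 4

4


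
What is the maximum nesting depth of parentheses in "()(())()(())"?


Input: "()(())()(())"
Tracking depth:
  Position 0 '(': depth becomes 1
  Position 1 ')': depth becomes 0
  Position 2 '(': depth becomes 1
  Position 3 '(': depth becomes 2
  Position 4 ')': depth becomes 1
  Position 5 ')': depth becomes 0
  Position 6 '(': depth becomes 1
  Position 7 ')': depth becomes 0
  Position 8 '(': depth becomes 1
  Position 9 '(': depth becomes 2
  Position 10 ')': depth becomes 1
  Position 11 ')': depth becomes 0
Maximum depth reached: 2

2


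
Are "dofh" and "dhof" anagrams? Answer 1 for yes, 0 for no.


Strings: "dofh", "dhof"
Sorted first:  dfho
Sorted second: dfho
Sorted forms match => anagrams

1


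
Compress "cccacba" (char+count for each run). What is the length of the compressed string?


Input: cccacba
Runs:
  'c' x 3 => "c3"
  'a' x 1 => "a1"
  'c' x 1 => "c1"
  'b' x 1 => "b1"
  'a' x 1 => "a1"
Compressed: "c3a1c1b1a1"
Compressed length: 10

10


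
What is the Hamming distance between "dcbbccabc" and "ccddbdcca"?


Comparing "dcbbccabc" and "ccddbdcca" position by position:
  Position 0: 'd' vs 'c' => differ
  Position 1: 'c' vs 'c' => same
  Position 2: 'b' vs 'd' => differ
  Position 3: 'b' vs 'd' => differ
  Position 4: 'c' vs 'b' => differ
  Position 5: 'c' vs 'd' => differ
  Position 6: 'a' vs 'c' => differ
  Position 7: 'b' vs 'c' => differ
  Position 8: 'c' vs 'a' => differ
Total differences (Hamming distance): 8

8


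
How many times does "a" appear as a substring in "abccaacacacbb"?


Searching for "a" in "abccaacacacbb"
Scanning each position:
  Position 0: "a" => MATCH
  Position 1: "b" => no
  Position 2: "c" => no
  Position 3: "c" => no
  Position 4: "a" => MATCH
  Position 5: "a" => MATCH
  Position 6: "c" => no
  Position 7: "a" => MATCH
  Position 8: "c" => no
  Position 9: "a" => MATCH
  Position 10: "c" => no
  Position 11: "b" => no
  Position 12: "b" => no
Total occurrences: 5

5


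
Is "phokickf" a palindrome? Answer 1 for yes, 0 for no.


Input: phokickf
Reversed: fkcikohp
  Compare pos 0 ('p') with pos 7 ('f'): MISMATCH
  Compare pos 1 ('h') with pos 6 ('k'): MISMATCH
  Compare pos 2 ('o') with pos 5 ('c'): MISMATCH
  Compare pos 3 ('k') with pos 4 ('i'): MISMATCH
Result: not a palindrome

0


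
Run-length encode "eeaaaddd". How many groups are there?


Input: eeaaaddd
Scanning for consecutive runs:
  Group 1: 'e' x 2 (positions 0-1)
  Group 2: 'a' x 3 (positions 2-4)
  Group 3: 'd' x 3 (positions 5-7)
Total groups: 3

3


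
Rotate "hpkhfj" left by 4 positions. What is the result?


Input: "hpkhfj", rotate left by 4
First 4 characters: "hpkh"
Remaining characters: "fj"
Concatenate remaining + first: "fj" + "hpkh" = "fjhpkh"

fjhpkh


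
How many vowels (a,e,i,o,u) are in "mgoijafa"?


Input: mgoijafa
Checking each character:
  'm' at position 0: consonant
  'g' at position 1: consonant
  'o' at position 2: vowel (running total: 1)
  'i' at position 3: vowel (running total: 2)
  'j' at position 4: consonant
  'a' at position 5: vowel (running total: 3)
  'f' at position 6: consonant
  'a' at position 7: vowel (running total: 4)
Total vowels: 4

4


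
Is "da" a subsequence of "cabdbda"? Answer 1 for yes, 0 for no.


Check if "da" is a subsequence of "cabdbda"
Greedy scan:
  Position 0 ('c'): no match needed
  Position 1 ('a'): no match needed
  Position 2 ('b'): no match needed
  Position 3 ('d'): matches sub[0] = 'd'
  Position 4 ('b'): no match needed
  Position 5 ('d'): no match needed
  Position 6 ('a'): matches sub[1] = 'a'
All 2 characters matched => is a subsequence

1


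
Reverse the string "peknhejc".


Input: peknhejc
Reading characters right to left:
  Position 7: 'c'
  Position 6: 'j'
  Position 5: 'e'
  Position 4: 'h'
  Position 3: 'n'
  Position 2: 'k'
  Position 1: 'e'
  Position 0: 'p'
Reversed: cjehnkep

cjehnkep


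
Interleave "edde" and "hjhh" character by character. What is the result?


Interleaving "edde" and "hjhh":
  Position 0: 'e' from first, 'h' from second => "eh"
  Position 1: 'd' from first, 'j' from second => "dj"
  Position 2: 'd' from first, 'h' from second => "dh"
  Position 3: 'e' from first, 'h' from second => "eh"
Result: ehdjdheh

ehdjdheh


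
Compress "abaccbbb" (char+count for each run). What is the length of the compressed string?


Input: abaccbbb
Runs:
  'a' x 1 => "a1"
  'b' x 1 => "b1"
  'a' x 1 => "a1"
  'c' x 2 => "c2"
  'b' x 3 => "b3"
Compressed: "a1b1a1c2b3"
Compressed length: 10

10


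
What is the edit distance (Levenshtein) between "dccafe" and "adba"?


Computing edit distance: "dccafe" -> "adba"
DP table:
           a    d    b    a
      0    1    2    3    4
  d   1    1    1    2    3
  c   2    2    2    2    3
  c   3    3    3    3    3
  a   4    3    4    4    3
  f   5    4    4    5    4
  e   6    5    5    5    5
Edit distance = dp[6][4] = 5

5


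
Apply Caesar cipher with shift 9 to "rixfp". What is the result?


Caesar cipher: shift "rixfp" by 9
  'r' (pos 17) + 9 = pos 0 = 'a'
  'i' (pos 8) + 9 = pos 17 = 'r'
  'x' (pos 23) + 9 = pos 6 = 'g'
  'f' (pos 5) + 9 = pos 14 = 'o'
  'p' (pos 15) + 9 = pos 24 = 'y'
Result: argoy

argoy


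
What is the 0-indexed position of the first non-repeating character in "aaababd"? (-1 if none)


Input: aaababd
Character frequencies:
  'a': 4
  'b': 2
  'd': 1
Scanning left to right for freq == 1:
  Position 0 ('a'): freq=4, skip
  Position 1 ('a'): freq=4, skip
  Position 2 ('a'): freq=4, skip
  Position 3 ('b'): freq=2, skip
  Position 4 ('a'): freq=4, skip
  Position 5 ('b'): freq=2, skip
  Position 6 ('d'): unique! => answer = 6

6


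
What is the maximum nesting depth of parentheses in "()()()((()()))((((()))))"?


Input: "()()()((()()))((((()))))"
Tracking depth:
  Position 0 '(': depth becomes 1
  Position 1 ')': depth becomes 0
  Position 2 '(': depth becomes 1
  Position 3 ')': depth becomes 0
  Position 4 '(': depth becomes 1
  Position 5 ')': depth becomes 0
  Position 6 '(': depth becomes 1
  Position 7 '(': depth becomes 2
  Position 8 '(': depth becomes 3
  Position 9 ')': depth becomes 2
  Position 10 '(': depth becomes 3
  Position 11 ')': depth becomes 2
  Position 12 ')': depth becomes 1
  Position 13 ')': depth becomes 0
  Position 14 '(': depth becomes 1
  Position 15 '(': depth becomes 2
  Position 16 '(': depth becomes 3
  Position 17 '(': depth becomes 4
  Position 18 '(': depth becomes 5
  Position 19 ')': depth becomes 4
  Position 20 ')': depth becomes 3
  Position 21 ')': depth becomes 2
  Position 22 ')': depth becomes 1
  Position 23 ')': depth becomes 0
Maximum depth reached: 5

5


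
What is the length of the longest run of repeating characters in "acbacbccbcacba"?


Input: "acbacbccbcacba"
Scanning for longest run:
  Position 1 ('c'): new char, reset run to 1
  Position 2 ('b'): new char, reset run to 1
  Position 3 ('a'): new char, reset run to 1
  Position 4 ('c'): new char, reset run to 1
  Position 5 ('b'): new char, reset run to 1
  Position 6 ('c'): new char, reset run to 1
  Position 7 ('c'): continues run of 'c', length=2
  Position 8 ('b'): new char, reset run to 1
  Position 9 ('c'): new char, reset run to 1
  Position 10 ('a'): new char, reset run to 1
  Position 11 ('c'): new char, reset run to 1
  Position 12 ('b'): new char, reset run to 1
  Position 13 ('a'): new char, reset run to 1
Longest run: 'c' with length 2

2


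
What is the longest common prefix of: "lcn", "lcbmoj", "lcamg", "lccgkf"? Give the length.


Words: lcn, lcbmoj, lcamg, lccgkf
  Position 0: all 'l' => match
  Position 1: all 'c' => match
  Position 2: ('n', 'b', 'a', 'c') => mismatch, stop
LCP = "lc" (length 2)

2


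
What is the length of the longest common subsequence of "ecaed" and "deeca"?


LCS of "ecaed" and "deeca"
DP table:
           d    e    e    c    a
      0    0    0    0    0    0
  e   0    0    1    1    1    1
  c   0    0    1    1    2    2
  a   0    0    1    1    2    3
  e   0    0    1    2    2    3
  d   0    1    1    2    2    3
LCS length = dp[5][5] = 3

3


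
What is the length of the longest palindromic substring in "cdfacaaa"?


Input: "cdfacaaa"
Checking substrings for palindromes:
  [3:6] "aca" (len 3) => palindrome
  [5:8] "aaa" (len 3) => palindrome
  [5:7] "aa" (len 2) => palindrome
  [6:8] "aa" (len 2) => palindrome
Longest palindromic substring: "aca" with length 3

3


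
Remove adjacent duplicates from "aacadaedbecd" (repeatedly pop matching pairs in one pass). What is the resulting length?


Input: aacadaedbecd
Stack-based adjacent duplicate removal:
  Read 'a': push. Stack: a
  Read 'a': matches stack top 'a' => pop. Stack: (empty)
  Read 'c': push. Stack: c
  Read 'a': push. Stack: ca
  Read 'd': push. Stack: cad
  Read 'a': push. Stack: cada
  Read 'e': push. Stack: cadae
  Read 'd': push. Stack: cadaed
  Read 'b': push. Stack: cadaedb
  Read 'e': push. Stack: cadaedbe
  Read 'c': push. Stack: cadaedbec
  Read 'd': push. Stack: cadaedbecd
Final stack: "cadaedbecd" (length 10)

10


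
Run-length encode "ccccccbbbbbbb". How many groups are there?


Input: ccccccbbbbbbb
Scanning for consecutive runs:
  Group 1: 'c' x 6 (positions 0-5)
  Group 2: 'b' x 7 (positions 6-12)
Total groups: 2

2


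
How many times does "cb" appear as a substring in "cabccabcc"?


Searching for "cb" in "cabccabcc"
Scanning each position:
  Position 0: "ca" => no
  Position 1: "ab" => no
  Position 2: "bc" => no
  Position 3: "cc" => no
  Position 4: "ca" => no
  Position 5: "ab" => no
  Position 6: "bc" => no
  Position 7: "cc" => no
Total occurrences: 0

0


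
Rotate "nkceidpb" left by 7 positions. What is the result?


Input: "nkceidpb", rotate left by 7
First 7 characters: "nkceidp"
Remaining characters: "b"
Concatenate remaining + first: "b" + "nkceidp" = "bnkceidp"

bnkceidp


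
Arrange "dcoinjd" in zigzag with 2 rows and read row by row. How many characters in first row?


Zigzag "dcoinjd" into 2 rows:
Placing characters:
  'd' => row 0
  'c' => row 1
  'o' => row 0
  'i' => row 1
  'n' => row 0
  'j' => row 1
  'd' => row 0
Rows:
  Row 0: "dond"
  Row 1: "cij"
First row length: 4

4


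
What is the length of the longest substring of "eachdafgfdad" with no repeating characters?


Input: "eachdafgfdad"
Sliding window (track last position of each char):
  Position 0 ('e'): window [0,0] length 1 -- new best
  Position 1 ('a'): window [0,1] length 2 -- new best
  Position 2 ('c'): window [0,2] length 3 -- new best
  Position 3 ('h'): window [0,3] length 4 -- new best
  Position 4 ('d'): window [0,4] length 5 -- new best
  Position 5 ('a'): repeat (last at 1), move window start to 2
  Position 5 ('a'): window [2,5] length 4
  Position 6 ('f'): window [2,6] length 5
  Position 7 ('g'): window [2,7] length 6 -- new best
  Position 8 ('f'): repeat (last at 6), move window start to 7
  Position 8 ('f'): window [7,8] length 2
  Position 9 ('d'): window [7,9] length 3
  Position 10 ('a'): window [7,10] length 4
  Position 11 ('d'): repeat (last at 9), move window start to 10
  Position 11 ('d'): window [10,11] length 2
Longest substring with no repeats: "chdafg" with length 6

6


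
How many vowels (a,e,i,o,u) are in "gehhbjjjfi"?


Input: gehhbjjjfi
Checking each character:
  'g' at position 0: consonant
  'e' at position 1: vowel (running total: 1)
  'h' at position 2: consonant
  'h' at position 3: consonant
  'b' at position 4: consonant
  'j' at position 5: consonant
  'j' at position 6: consonant
  'j' at position 7: consonant
  'f' at position 8: consonant
  'i' at position 9: vowel (running total: 2)
Total vowels: 2

2


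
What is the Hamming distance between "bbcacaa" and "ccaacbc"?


Comparing "bbcacaa" and "ccaacbc" position by position:
  Position 0: 'b' vs 'c' => differ
  Position 1: 'b' vs 'c' => differ
  Position 2: 'c' vs 'a' => differ
  Position 3: 'a' vs 'a' => same
  Position 4: 'c' vs 'c' => same
  Position 5: 'a' vs 'b' => differ
  Position 6: 'a' vs 'c' => differ
Total differences (Hamming distance): 5

5


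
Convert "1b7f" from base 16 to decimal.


Input: "1b7f" in base 16
Positional expansion:
  Digit '1' (value 1) x 16^3 = 4096
  Digit 'b' (value 11) x 16^2 = 2816
  Digit '7' (value 7) x 16^1 = 112
  Digit 'f' (value 15) x 16^0 = 15
Sum = 7039

7039


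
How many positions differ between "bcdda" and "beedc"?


Comparing "bcdda" and "beedc" position by position:
  Position 0: 'b' vs 'b' => same
  Position 1: 'c' vs 'e' => DIFFER
  Position 2: 'd' vs 'e' => DIFFER
  Position 3: 'd' vs 'd' => same
  Position 4: 'a' vs 'c' => DIFFER
Positions that differ: 3

3


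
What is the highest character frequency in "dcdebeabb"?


Input: dcdebeabb
Character counts:
  'a': 1
  'b': 3
  'c': 1
  'd': 2
  'e': 2
Maximum frequency: 3

3


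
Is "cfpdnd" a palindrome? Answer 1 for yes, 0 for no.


Input: cfpdnd
Reversed: dndpfc
  Compare pos 0 ('c') with pos 5 ('d'): MISMATCH
  Compare pos 1 ('f') with pos 4 ('n'): MISMATCH
  Compare pos 2 ('p') with pos 3 ('d'): MISMATCH
Result: not a palindrome

0


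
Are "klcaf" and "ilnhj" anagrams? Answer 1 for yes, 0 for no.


Strings: "klcaf", "ilnhj"
Sorted first:  acfkl
Sorted second: hijln
Differ at position 0: 'a' vs 'h' => not anagrams

0


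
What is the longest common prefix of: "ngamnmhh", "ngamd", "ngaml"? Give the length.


Words: ngamnmhh, ngamd, ngaml
  Position 0: all 'n' => match
  Position 1: all 'g' => match
  Position 2: all 'a' => match
  Position 3: all 'm' => match
  Position 4: ('n', 'd', 'l') => mismatch, stop
LCP = "ngam" (length 4)

4


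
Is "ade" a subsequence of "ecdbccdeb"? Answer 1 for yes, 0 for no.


Check if "ade" is a subsequence of "ecdbccdeb"
Greedy scan:
  Position 0 ('e'): no match needed
  Position 1 ('c'): no match needed
  Position 2 ('d'): no match needed
  Position 3 ('b'): no match needed
  Position 4 ('c'): no match needed
  Position 5 ('c'): no match needed
  Position 6 ('d'): no match needed
  Position 7 ('e'): no match needed
  Position 8 ('b'): no match needed
Only matched 0/3 characters => not a subsequence

0


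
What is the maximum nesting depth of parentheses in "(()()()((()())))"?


Input: "(()()()((()())))"
Tracking depth:
  Position 0 '(': depth becomes 1
  Position 1 '(': depth becomes 2
  Position 2 ')': depth becomes 1
  Position 3 '(': depth becomes 2
  Position 4 ')': depth becomes 1
  Position 5 '(': depth becomes 2
  Position 6 ')': depth becomes 1
  Position 7 '(': depth becomes 2
  Position 8 '(': depth becomes 3
  Position 9 '(': depth becomes 4
  Position 10 ')': depth becomes 3
  Position 11 '(': depth becomes 4
  Position 12 ')': depth becomes 3
  Position 13 ')': depth becomes 2
  Position 14 ')': depth becomes 1
  Position 15 ')': depth becomes 0
Maximum depth reached: 4

4


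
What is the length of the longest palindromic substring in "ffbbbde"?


Input: "ffbbbde"
Checking substrings for palindromes:
  [2:5] "bbb" (len 3) => palindrome
  [0:2] "ff" (len 2) => palindrome
  [2:4] "bb" (len 2) => palindrome
  [3:5] "bb" (len 2) => palindrome
Longest palindromic substring: "bbb" with length 3

3


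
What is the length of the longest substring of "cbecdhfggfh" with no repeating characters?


Input: "cbecdhfggfh"
Sliding window (track last position of each char):
  Position 0 ('c'): window [0,0] length 1 -- new best
  Position 1 ('b'): window [0,1] length 2 -- new best
  Position 2 ('e'): window [0,2] length 3 -- new best
  Position 3 ('c'): repeat (last at 0), move window start to 1
  Position 3 ('c'): window [1,3] length 3
  Position 4 ('d'): window [1,4] length 4 -- new best
  Position 5 ('h'): window [1,5] length 5 -- new best
  Position 6 ('f'): window [1,6] length 6 -- new best
  Position 7 ('g'): window [1,7] length 7 -- new best
  Position 8 ('g'): repeat (last at 7), move window start to 8
  Position 8 ('g'): window [8,8] length 1
  Position 9 ('f'): window [8,9] length 2
  Position 10 ('h'): window [8,10] length 3
Longest substring with no repeats: "becdhfg" with length 7

7


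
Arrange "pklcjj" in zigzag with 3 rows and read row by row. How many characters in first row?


Zigzag "pklcjj" into 3 rows:
Placing characters:
  'p' => row 0
  'k' => row 1
  'l' => row 2
  'c' => row 1
  'j' => row 0
  'j' => row 1
Rows:
  Row 0: "pj"
  Row 1: "kcj"
  Row 2: "l"
First row length: 2

2


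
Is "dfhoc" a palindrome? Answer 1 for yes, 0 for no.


Input: dfhoc
Reversed: cohfd
  Compare pos 0 ('d') with pos 4 ('c'): MISMATCH
  Compare pos 1 ('f') with pos 3 ('o'): MISMATCH
Result: not a palindrome

0


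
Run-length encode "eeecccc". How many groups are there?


Input: eeecccc
Scanning for consecutive runs:
  Group 1: 'e' x 3 (positions 0-2)
  Group 2: 'c' x 4 (positions 3-6)
Total groups: 2

2


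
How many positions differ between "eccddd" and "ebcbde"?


Comparing "eccddd" and "ebcbde" position by position:
  Position 0: 'e' vs 'e' => same
  Position 1: 'c' vs 'b' => DIFFER
  Position 2: 'c' vs 'c' => same
  Position 3: 'd' vs 'b' => DIFFER
  Position 4: 'd' vs 'd' => same
  Position 5: 'd' vs 'e' => DIFFER
Positions that differ: 3

3


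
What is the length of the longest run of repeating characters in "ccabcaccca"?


Input: "ccabcaccca"
Scanning for longest run:
  Position 1 ('c'): continues run of 'c', length=2
  Position 2 ('a'): new char, reset run to 1
  Position 3 ('b'): new char, reset run to 1
  Position 4 ('c'): new char, reset run to 1
  Position 5 ('a'): new char, reset run to 1
  Position 6 ('c'): new char, reset run to 1
  Position 7 ('c'): continues run of 'c', length=2
  Position 8 ('c'): continues run of 'c', length=3
  Position 9 ('a'): new char, reset run to 1
Longest run: 'c' with length 3

3


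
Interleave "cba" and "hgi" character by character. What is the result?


Interleaving "cba" and "hgi":
  Position 0: 'c' from first, 'h' from second => "ch"
  Position 1: 'b' from first, 'g' from second => "bg"
  Position 2: 'a' from first, 'i' from second => "ai"
Result: chbgai

chbgai


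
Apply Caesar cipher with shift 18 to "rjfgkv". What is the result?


Caesar cipher: shift "rjfgkv" by 18
  'r' (pos 17) + 18 = pos 9 = 'j'
  'j' (pos 9) + 18 = pos 1 = 'b'
  'f' (pos 5) + 18 = pos 23 = 'x'
  'g' (pos 6) + 18 = pos 24 = 'y'
  'k' (pos 10) + 18 = pos 2 = 'c'
  'v' (pos 21) + 18 = pos 13 = 'n'
Result: jbxycn

jbxycn


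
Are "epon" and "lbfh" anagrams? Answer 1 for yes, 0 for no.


Strings: "epon", "lbfh"
Sorted first:  enop
Sorted second: bfhl
Differ at position 0: 'e' vs 'b' => not anagrams

0


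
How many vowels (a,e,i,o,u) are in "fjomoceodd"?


Input: fjomoceodd
Checking each character:
  'f' at position 0: consonant
  'j' at position 1: consonant
  'o' at position 2: vowel (running total: 1)
  'm' at position 3: consonant
  'o' at position 4: vowel (running total: 2)
  'c' at position 5: consonant
  'e' at position 6: vowel (running total: 3)
  'o' at position 7: vowel (running total: 4)
  'd' at position 8: consonant
  'd' at position 9: consonant
Total vowels: 4

4


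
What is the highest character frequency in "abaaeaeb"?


Input: abaaeaeb
Character counts:
  'a': 4
  'b': 2
  'e': 2
Maximum frequency: 4

4


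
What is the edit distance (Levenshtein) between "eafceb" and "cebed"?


Computing edit distance: "eafceb" -> "cebed"
DP table:
           c    e    b    e    d
      0    1    2    3    4    5
  e   1    1    1    2    3    4
  a   2    2    2    2    3    4
  f   3    3    3    3    3    4
  c   4    3    4    4    4    4
  e   5    4    3    4    4    5
  b   6    5    4    3    4    5
Edit distance = dp[6][5] = 5

5


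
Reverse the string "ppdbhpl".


Input: ppdbhpl
Reading characters right to left:
  Position 6: 'l'
  Position 5: 'p'
  Position 4: 'h'
  Position 3: 'b'
  Position 2: 'd'
  Position 1: 'p'
  Position 0: 'p'
Reversed: lphbdpp

lphbdpp


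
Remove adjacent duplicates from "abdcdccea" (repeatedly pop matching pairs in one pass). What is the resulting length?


Input: abdcdccea
Stack-based adjacent duplicate removal:
  Read 'a': push. Stack: a
  Read 'b': push. Stack: ab
  Read 'd': push. Stack: abd
  Read 'c': push. Stack: abdc
  Read 'd': push. Stack: abdcd
  Read 'c': push. Stack: abdcdc
  Read 'c': matches stack top 'c' => pop. Stack: abdcd
  Read 'e': push. Stack: abdcde
  Read 'a': push. Stack: abdcdea
Final stack: "abdcdea" (length 7)

7


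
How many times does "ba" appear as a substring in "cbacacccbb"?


Searching for "ba" in "cbacacccbb"
Scanning each position:
  Position 0: "cb" => no
  Position 1: "ba" => MATCH
  Position 2: "ac" => no
  Position 3: "ca" => no
  Position 4: "ac" => no
  Position 5: "cc" => no
  Position 6: "cc" => no
  Position 7: "cb" => no
  Position 8: "bb" => no
Total occurrences: 1

1


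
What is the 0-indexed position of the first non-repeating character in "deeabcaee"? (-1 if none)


Input: deeabcaee
Character frequencies:
  'a': 2
  'b': 1
  'c': 1
  'd': 1
  'e': 4
Scanning left to right for freq == 1:
  Position 0 ('d'): unique! => answer = 0

0


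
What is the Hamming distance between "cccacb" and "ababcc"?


Comparing "cccacb" and "ababcc" position by position:
  Position 0: 'c' vs 'a' => differ
  Position 1: 'c' vs 'b' => differ
  Position 2: 'c' vs 'a' => differ
  Position 3: 'a' vs 'b' => differ
  Position 4: 'c' vs 'c' => same
  Position 5: 'b' vs 'c' => differ
Total differences (Hamming distance): 5

5


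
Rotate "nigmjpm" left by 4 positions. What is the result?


Input: "nigmjpm", rotate left by 4
First 4 characters: "nigm"
Remaining characters: "jpm"
Concatenate remaining + first: "jpm" + "nigm" = "jpmnigm"

jpmnigm


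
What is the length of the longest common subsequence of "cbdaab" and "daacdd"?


LCS of "cbdaab" and "daacdd"
DP table:
           d    a    a    c    d    d
      0    0    0    0    0    0    0
  c   0    0    0    0    1    1    1
  b   0    0    0    0    1    1    1
  d   0    1    1    1    1    2    2
  a   0    1    2    2    2    2    2
  a   0    1    2    3    3    3    3
  b   0    1    2    3    3    3    3
LCS length = dp[6][6] = 3

3


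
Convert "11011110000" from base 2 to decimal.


Input: "11011110000" in base 2
Positional expansion:
  Digit '1' (value 1) x 2^10 = 1024
  Digit '1' (value 1) x 2^9 = 512
  Digit '0' (value 0) x 2^8 = 0
  Digit '1' (value 1) x 2^7 = 128
  Digit '1' (value 1) x 2^6 = 64
  Digit '1' (value 1) x 2^5 = 32
  Digit '1' (value 1) x 2^4 = 16
  Digit '0' (value 0) x 2^3 = 0
  Digit '0' (value 0) x 2^2 = 0
  Digit '0' (value 0) x 2^1 = 0
  Digit '0' (value 0) x 2^0 = 0
Sum = 1776

1776


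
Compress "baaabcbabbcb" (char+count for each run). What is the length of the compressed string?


Input: baaabcbabbcb
Runs:
  'b' x 1 => "b1"
  'a' x 3 => "a3"
  'b' x 1 => "b1"
  'c' x 1 => "c1"
  'b' x 1 => "b1"
  'a' x 1 => "a1"
  'b' x 2 => "b2"
  'c' x 1 => "c1"
  'b' x 1 => "b1"
Compressed: "b1a3b1c1b1a1b2c1b1"
Compressed length: 18

18


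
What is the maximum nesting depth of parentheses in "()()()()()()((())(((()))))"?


Input: "()()()()()()((())(((()))))"
Tracking depth:
  Position 0 '(': depth becomes 1
  Position 1 ')': depth becomes 0
  Position 2 '(': depth becomes 1
  Position 3 ')': depth becomes 0
  Position 4 '(': depth becomes 1
  Position 5 ')': depth becomes 0
  Position 6 '(': depth becomes 1
  Position 7 ')': depth becomes 0
  Position 8 '(': depth becomes 1
  Position 9 ')': depth becomes 0
  Position 10 '(': depth becomes 1
  Position 11 ')': depth becomes 0
  Position 12 '(': depth becomes 1
  Position 13 '(': depth becomes 2
  Position 14 '(': depth becomes 3
  Position 15 ')': depth becomes 2
  Position 16 ')': depth becomes 1
  Position 17 '(': depth becomes 2
  Position 18 '(': depth becomes 3
  Position 19 '(': depth becomes 4
  Position 20 '(': depth becomes 5
  Position 21 ')': depth becomes 4
  Position 22 ')': depth becomes 3
  Position 23 ')': depth becomes 2
  Position 24 ')': depth becomes 1
  Position 25 ')': depth becomes 0
Maximum depth reached: 5

5


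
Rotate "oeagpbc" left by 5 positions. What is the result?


Input: "oeagpbc", rotate left by 5
First 5 characters: "oeagp"
Remaining characters: "bc"
Concatenate remaining + first: "bc" + "oeagp" = "bcoeagp"

bcoeagp


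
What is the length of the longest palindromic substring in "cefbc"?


Input: "cefbc"
Checking substrings for palindromes:
  No multi-char palindromic substrings found
Longest palindromic substring: "c" with length 1

1


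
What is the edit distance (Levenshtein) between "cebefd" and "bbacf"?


Computing edit distance: "cebefd" -> "bbacf"
DP table:
           b    b    a    c    f
      0    1    2    3    4    5
  c   1    1    2    3    3    4
  e   2    2    2    3    4    4
  b   3    2    2    3    4    5
  e   4    3    3    3    4    5
  f   5    4    4    4    4    4
  d   6    5    5    5    5    5
Edit distance = dp[6][5] = 5

5


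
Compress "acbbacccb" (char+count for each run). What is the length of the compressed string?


Input: acbbacccb
Runs:
  'a' x 1 => "a1"
  'c' x 1 => "c1"
  'b' x 2 => "b2"
  'a' x 1 => "a1"
  'c' x 3 => "c3"
  'b' x 1 => "b1"
Compressed: "a1c1b2a1c3b1"
Compressed length: 12

12


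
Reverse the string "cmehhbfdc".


Input: cmehhbfdc
Reading characters right to left:
  Position 8: 'c'
  Position 7: 'd'
  Position 6: 'f'
  Position 5: 'b'
  Position 4: 'h'
  Position 3: 'h'
  Position 2: 'e'
  Position 1: 'm'
  Position 0: 'c'
Reversed: cdfbhhemc

cdfbhhemc


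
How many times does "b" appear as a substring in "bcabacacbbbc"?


Searching for "b" in "bcabacacbbbc"
Scanning each position:
  Position 0: "b" => MATCH
  Position 1: "c" => no
  Position 2: "a" => no
  Position 3: "b" => MATCH
  Position 4: "a" => no
  Position 5: "c" => no
  Position 6: "a" => no
  Position 7: "c" => no
  Position 8: "b" => MATCH
  Position 9: "b" => MATCH
  Position 10: "b" => MATCH
  Position 11: "c" => no
Total occurrences: 5

5


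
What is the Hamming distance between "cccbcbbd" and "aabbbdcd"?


Comparing "cccbcbbd" and "aabbbdcd" position by position:
  Position 0: 'c' vs 'a' => differ
  Position 1: 'c' vs 'a' => differ
  Position 2: 'c' vs 'b' => differ
  Position 3: 'b' vs 'b' => same
  Position 4: 'c' vs 'b' => differ
  Position 5: 'b' vs 'd' => differ
  Position 6: 'b' vs 'c' => differ
  Position 7: 'd' vs 'd' => same
Total differences (Hamming distance): 6

6


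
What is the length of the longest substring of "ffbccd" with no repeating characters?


Input: "ffbccd"
Sliding window (track last position of each char):
  Position 0 ('f'): window [0,0] length 1 -- new best
  Position 1 ('f'): repeat (last at 0), move window start to 1
  Position 1 ('f'): window [1,1] length 1
  Position 2 ('b'): window [1,2] length 2 -- new best
  Position 3 ('c'): window [1,3] length 3 -- new best
  Position 4 ('c'): repeat (last at 3), move window start to 4
  Position 4 ('c'): window [4,4] length 1
  Position 5 ('d'): window [4,5] length 2
Longest substring with no repeats: "fbc" with length 3

3


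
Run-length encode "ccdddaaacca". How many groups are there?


Input: ccdddaaacca
Scanning for consecutive runs:
  Group 1: 'c' x 2 (positions 0-1)
  Group 2: 'd' x 3 (positions 2-4)
  Group 3: 'a' x 3 (positions 5-7)
  Group 4: 'c' x 2 (positions 8-9)
  Group 5: 'a' x 1 (positions 10-10)
Total groups: 5

5


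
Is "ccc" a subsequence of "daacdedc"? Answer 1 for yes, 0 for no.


Check if "ccc" is a subsequence of "daacdedc"
Greedy scan:
  Position 0 ('d'): no match needed
  Position 1 ('a'): no match needed
  Position 2 ('a'): no match needed
  Position 3 ('c'): matches sub[0] = 'c'
  Position 4 ('d'): no match needed
  Position 5 ('e'): no match needed
  Position 6 ('d'): no match needed
  Position 7 ('c'): matches sub[1] = 'c'
Only matched 2/3 characters => not a subsequence

0
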